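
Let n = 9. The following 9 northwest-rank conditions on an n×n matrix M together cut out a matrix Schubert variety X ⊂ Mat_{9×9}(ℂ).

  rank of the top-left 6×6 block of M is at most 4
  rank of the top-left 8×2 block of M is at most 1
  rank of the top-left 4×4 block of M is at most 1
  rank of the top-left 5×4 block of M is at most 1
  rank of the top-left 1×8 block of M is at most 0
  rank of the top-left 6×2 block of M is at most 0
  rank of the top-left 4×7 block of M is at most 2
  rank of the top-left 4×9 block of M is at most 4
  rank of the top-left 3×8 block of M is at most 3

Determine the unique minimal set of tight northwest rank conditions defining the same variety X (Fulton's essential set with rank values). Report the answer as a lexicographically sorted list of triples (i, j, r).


Reconstructing r_w from the 9 given conditions:

  i=1: 0 | 0 | 0 | 0 | 0 | 0 | 0 | 0 | 1
  i=2: 0 | 0 | 1 | 1 | 1 | 1 | 1 | 1 | 2
  i=3: 0 | 0 | 1 | 1 | 2 | 2 | 2 | 2 | 3
  i=4: 0 | 0 | 1 | 1 | 2 | 2 | 2 | 3 | 4
  i=5: 0 | 0 | 1 | 1 | 2 | 3 | 3 | 4 | 5
  i=6: 0 | 0 | 1 | 2 | 3 | 4 | 4 | 5 | 6
  i=7: 1 | 1 | 2 | 3 | 4 | 5 | 5 | 6 | 7
  i=8: 1 | 1 | 2 | 3 | 4 | 5 | 6 | 7 | 8
  i=9: 1 | 2 | 3 | 4 | 5 | 6 | 7 | 8 | 9

second differences of R give the permutation w = (9, 3, 5, 8, 6, 4, 1, 7, 2).

5 SE-corners of the 24-cell Rothe diagram give Ess(w):

[(1, 8, 0), (4, 7, 2), (5, 4, 1), (6, 2, 0), (8, 2, 1)]


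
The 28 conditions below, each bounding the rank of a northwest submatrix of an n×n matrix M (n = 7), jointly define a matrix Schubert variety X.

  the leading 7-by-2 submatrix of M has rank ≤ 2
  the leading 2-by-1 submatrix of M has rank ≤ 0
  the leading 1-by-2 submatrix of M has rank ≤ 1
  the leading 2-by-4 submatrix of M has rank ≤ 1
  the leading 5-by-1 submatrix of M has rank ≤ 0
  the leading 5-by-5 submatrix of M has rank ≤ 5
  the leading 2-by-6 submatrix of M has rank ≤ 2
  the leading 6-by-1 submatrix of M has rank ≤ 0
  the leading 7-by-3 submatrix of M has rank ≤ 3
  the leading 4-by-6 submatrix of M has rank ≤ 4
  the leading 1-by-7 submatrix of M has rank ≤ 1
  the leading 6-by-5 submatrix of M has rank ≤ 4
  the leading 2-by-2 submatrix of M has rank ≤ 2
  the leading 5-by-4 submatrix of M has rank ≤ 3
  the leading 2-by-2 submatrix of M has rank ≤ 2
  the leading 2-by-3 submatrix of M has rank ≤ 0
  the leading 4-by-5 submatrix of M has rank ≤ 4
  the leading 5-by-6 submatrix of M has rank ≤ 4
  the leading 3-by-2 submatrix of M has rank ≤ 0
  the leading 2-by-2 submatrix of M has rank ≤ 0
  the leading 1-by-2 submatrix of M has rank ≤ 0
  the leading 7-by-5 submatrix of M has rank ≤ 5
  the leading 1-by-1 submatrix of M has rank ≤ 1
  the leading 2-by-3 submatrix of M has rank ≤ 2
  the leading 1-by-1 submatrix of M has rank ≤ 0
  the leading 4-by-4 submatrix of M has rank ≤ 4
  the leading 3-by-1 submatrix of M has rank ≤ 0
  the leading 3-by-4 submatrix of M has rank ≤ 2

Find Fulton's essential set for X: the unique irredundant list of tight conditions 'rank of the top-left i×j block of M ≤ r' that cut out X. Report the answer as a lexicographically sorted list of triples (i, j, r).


Recovering R(i,j) via the rank-extension bound from the 28 conditions:

  row 1: 0 | 0 | 0 | 1 | 1 | 1 | 1
  row 2: 0 | 0 | 0 | 1 | 2 | 2 | 2
  row 3: 0 | 0 | 1 | 2 | 3 | 3 | 3
  row 4: 0 | 1 | 2 | 3 | 4 | 4 | 4
  row 5: 0 | 1 | 2 | 3 | 4 | 4 | 5
  row 6: 0 | 1 | 2 | 3 | 4 | 5 | 6
  row 7: 1 | 2 | 3 | 4 | 5 | 6 | 7

second differences of R give the permutation w = (4, 5, 3, 2, 7, 6, 1).

Rothe diagram D(w) (12 cells), 4 SE-corners (essential conditions):

[(2, 3, 0), (3, 2, 0), (5, 6, 4), (6, 1, 0)]


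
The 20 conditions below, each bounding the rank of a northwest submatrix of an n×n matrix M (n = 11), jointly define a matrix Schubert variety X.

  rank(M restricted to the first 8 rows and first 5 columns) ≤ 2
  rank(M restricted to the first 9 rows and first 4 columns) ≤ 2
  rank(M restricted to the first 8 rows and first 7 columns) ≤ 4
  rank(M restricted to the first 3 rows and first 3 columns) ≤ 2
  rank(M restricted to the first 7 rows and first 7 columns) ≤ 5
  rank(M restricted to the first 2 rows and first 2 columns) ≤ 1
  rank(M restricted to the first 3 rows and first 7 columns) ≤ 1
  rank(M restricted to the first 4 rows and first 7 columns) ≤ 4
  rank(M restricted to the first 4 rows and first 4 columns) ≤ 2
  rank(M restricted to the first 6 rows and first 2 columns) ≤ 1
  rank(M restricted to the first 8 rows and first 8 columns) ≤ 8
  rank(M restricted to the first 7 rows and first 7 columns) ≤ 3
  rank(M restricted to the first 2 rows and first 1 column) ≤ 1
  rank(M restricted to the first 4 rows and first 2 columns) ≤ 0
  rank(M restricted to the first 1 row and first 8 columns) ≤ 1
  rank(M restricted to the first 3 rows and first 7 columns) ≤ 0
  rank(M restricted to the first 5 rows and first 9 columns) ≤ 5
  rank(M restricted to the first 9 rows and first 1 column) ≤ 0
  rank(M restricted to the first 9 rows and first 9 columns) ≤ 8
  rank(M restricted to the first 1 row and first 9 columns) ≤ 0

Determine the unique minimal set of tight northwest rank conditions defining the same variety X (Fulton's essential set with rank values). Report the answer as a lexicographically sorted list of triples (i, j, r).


Recovering R(i,j) via the rank-extension bound from the 20 conditions:

  0 | 0 | 0 | 0 | 0 | 0 | 0 | 0 | 0 | 1 | 1
  0 | 0 | 0 | 0 | 0 | 0 | 0 | 1 | 1 | 2 | 2
  0 | 0 | 0 | 0 | 0 | 0 | 0 | 1 | 2 | 3 | 3
  0 | 0 | 1 | 1 | 1 | 1 | 1 | 2 | 3 | 4 | 4
  0 | 1 | 2 | 2 | 2 | 2 | 2 | 3 | 4 | 5 | 5
  0 | 1 | 2 | 2 | 2 | 3 | 3 | 4 | 5 | 6 | 6
  0 | 1 | 2 | 2 | 2 | 3 | 3 | 4 | 5 | 6 | 7
  0 | 1 | 2 | 2 | 2 | 3 | 4 | 5 | 6 | 7 | 8
  0 | 1 | 2 | 2 | 3 | 4 | 5 | 6 | 7 | 8 | 9
  1 | 2 | 3 | 3 | 4 | 5 | 6 | 7 | 8 | 9 | 10
  1 | 2 | 3 | 4 | 5 | 6 | 7 | 8 | 9 | 10 | 11

giving w = (10, 8, 9, 3, 2, 6, 11, 7, 5, 1, 4) via Δ²R.

|D(w)|=38, |Ess(w)|=7:

[(1, 9, 0), (3, 7, 0), (4, 2, 0), (7, 7, 3), (8, 5, 2), (9, 1, 0), (9, 4, 2)]


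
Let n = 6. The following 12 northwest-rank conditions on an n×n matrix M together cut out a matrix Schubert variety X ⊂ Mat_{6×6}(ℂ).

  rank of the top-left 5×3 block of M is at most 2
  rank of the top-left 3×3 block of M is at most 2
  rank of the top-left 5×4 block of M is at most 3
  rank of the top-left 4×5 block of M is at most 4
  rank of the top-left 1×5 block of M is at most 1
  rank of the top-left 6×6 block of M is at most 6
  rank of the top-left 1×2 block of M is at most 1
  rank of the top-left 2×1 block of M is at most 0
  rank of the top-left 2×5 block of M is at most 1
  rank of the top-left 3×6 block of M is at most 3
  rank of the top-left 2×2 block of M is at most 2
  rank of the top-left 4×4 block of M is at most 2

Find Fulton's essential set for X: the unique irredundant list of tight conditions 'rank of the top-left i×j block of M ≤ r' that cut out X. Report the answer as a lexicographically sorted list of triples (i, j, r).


Propagating the 12 rank bounds to every northwest block:

  R[1]: 0 1 1 1 1 1
  R[2]: 0 1 1 1 1 2
  R[3]: 1 2 2 2 2 3
  R[4]: 1 2 2 2 3 4
  R[5]: 1 2 2 3 4 5
  R[6]: 1 2 3 4 5 6

the unique w with this rank table is (2, 6, 1, 5, 4, 3).

Rothe diagram D(w) (8 cells), 4 SE-corners (essential conditions):

[(2, 1, 0), (2, 5, 1), (4, 4, 2), (5, 3, 2)]


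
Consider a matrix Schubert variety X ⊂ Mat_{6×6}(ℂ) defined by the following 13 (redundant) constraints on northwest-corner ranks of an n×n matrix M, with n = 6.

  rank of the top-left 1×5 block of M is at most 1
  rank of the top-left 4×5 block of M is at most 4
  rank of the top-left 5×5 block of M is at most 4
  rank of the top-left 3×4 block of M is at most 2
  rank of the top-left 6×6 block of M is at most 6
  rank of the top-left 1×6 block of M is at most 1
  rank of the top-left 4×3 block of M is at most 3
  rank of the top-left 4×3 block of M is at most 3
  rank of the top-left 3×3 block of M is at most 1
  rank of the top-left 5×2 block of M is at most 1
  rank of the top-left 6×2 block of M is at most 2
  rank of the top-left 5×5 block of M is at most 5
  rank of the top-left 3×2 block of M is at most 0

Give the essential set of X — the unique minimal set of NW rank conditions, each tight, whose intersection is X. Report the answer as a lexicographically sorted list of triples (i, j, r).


Propagating the 13 rank bounds to every northwest block:

  0 | 0 | 1 | 1 | 1 | 1
  0 | 0 | 1 | 2 | 2 | 2
  0 | 0 | 1 | 2 | 3 | 3
  1 | 1 | 2 | 3 | 4 | 4
  1 | 1 | 2 | 3 | 4 | 5
  1 | 2 | 3 | 4 | 5 | 6

so w = (3, 4, 5, 1, 6, 2).

2 SE-corners of the 7-cell Rothe diagram give Ess(w):

[(3, 2, 0), (5, 2, 1)]


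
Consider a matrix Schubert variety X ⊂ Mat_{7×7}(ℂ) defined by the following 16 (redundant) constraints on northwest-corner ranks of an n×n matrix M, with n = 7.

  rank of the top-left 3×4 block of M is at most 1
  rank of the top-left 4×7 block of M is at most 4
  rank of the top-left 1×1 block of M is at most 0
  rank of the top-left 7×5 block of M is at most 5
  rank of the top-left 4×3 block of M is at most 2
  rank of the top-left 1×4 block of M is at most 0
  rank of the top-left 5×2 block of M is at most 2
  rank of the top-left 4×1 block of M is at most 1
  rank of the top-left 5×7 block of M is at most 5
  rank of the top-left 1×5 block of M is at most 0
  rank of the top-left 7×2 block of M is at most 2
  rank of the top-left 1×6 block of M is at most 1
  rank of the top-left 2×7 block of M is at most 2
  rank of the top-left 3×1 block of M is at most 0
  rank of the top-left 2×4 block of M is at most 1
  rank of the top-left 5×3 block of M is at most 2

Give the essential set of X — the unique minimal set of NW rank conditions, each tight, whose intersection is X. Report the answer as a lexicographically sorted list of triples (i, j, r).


Propagating the 16 rank bounds to every northwest block:

  i=1: 0  0  0  0  0  1  1
  i=2: 0  1  1  1  1  2  2
  i=3: 0  1  1  1  2  3  3
  i=4: 1  2  2  2  3  4  4
  i=5: 1  2  2  3  4  5  5
  i=6: 1  2  3  4  5  6  6
  i=7: 1  2  3  4  5  6  7

giving w = (6, 2, 5, 1, 4, 3, 7) via Δ²R.

ℓ(w)=10; the 4 essential cells (i,j,r):

[(1, 5, 0), (3, 1, 0), (3, 4, 1), (5, 3, 2)]


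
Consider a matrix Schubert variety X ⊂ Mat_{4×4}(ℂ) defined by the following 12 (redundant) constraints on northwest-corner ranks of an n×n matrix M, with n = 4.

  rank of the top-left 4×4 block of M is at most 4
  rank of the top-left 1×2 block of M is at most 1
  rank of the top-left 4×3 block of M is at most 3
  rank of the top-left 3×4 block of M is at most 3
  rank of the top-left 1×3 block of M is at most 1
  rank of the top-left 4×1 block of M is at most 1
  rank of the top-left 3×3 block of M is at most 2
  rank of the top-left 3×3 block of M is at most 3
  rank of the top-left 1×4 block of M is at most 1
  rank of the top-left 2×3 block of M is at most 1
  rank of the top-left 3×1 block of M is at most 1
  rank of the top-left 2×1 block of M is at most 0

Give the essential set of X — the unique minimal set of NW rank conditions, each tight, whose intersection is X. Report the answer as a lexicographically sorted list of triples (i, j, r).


Recovering R(i,j) via the rank-extension bound from the 12 conditions:

  0  1  1  1
  0  1  1  2
  1  2  2  3
  1  2  3  4

second differences of R give the permutation w = (2, 4, 1, 3).

|D(w)|=3, |Ess(w)|=2:

[(2, 1, 0), (2, 3, 1)]


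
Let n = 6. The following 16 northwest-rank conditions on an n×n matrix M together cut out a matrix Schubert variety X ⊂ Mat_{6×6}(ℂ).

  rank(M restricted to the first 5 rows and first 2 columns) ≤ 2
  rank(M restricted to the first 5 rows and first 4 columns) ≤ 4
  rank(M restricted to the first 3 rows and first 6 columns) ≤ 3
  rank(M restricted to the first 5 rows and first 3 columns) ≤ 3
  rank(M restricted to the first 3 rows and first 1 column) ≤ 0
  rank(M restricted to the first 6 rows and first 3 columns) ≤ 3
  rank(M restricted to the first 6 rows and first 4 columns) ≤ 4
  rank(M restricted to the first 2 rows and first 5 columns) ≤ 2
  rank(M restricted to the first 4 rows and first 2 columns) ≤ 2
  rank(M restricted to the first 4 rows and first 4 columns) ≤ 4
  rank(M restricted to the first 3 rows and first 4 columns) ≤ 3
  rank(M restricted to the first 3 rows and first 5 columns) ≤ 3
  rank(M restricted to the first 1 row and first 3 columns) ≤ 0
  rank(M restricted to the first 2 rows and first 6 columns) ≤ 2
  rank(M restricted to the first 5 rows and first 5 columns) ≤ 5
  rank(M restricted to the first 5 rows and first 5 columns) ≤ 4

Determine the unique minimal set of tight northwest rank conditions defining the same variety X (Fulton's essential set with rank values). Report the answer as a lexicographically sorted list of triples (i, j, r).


Reconstructing r_w from the 16 given conditions:

  0  0  0  1  1  1
  0  1  1  2  2  2
  0  1  2  3  3  3
  1  2  3  4  4  4
  1  2  3  4  4  5
  1  2  3  4  5  6

giving w = (4, 2, 3, 1, 6, 5) via Δ²R.

ℓ(w)=6; the 3 essential cells (i,j,r):

[(1, 3, 0), (3, 1, 0), (5, 5, 4)]


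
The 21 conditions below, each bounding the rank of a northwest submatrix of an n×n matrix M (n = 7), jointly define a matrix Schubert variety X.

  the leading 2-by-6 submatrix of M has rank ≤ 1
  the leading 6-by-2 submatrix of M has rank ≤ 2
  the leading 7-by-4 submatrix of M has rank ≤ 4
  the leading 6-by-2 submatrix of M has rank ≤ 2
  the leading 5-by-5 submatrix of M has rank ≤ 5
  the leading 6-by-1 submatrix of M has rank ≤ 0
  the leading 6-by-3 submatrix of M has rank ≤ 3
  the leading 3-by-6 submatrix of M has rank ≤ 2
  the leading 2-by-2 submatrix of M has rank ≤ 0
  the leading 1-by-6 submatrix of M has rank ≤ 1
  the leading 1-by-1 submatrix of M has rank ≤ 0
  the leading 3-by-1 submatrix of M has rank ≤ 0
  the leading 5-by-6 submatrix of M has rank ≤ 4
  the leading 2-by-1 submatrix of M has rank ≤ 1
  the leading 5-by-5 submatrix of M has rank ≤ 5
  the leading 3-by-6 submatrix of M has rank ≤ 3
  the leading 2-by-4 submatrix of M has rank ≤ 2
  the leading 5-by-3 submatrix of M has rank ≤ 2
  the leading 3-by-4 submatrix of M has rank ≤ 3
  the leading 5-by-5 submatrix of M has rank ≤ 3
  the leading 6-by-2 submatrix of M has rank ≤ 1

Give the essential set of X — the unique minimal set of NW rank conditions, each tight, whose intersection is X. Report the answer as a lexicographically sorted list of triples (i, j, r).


Reconstructing r_w from the 21 given conditions:

  R[1]: 0 | 0 | 1 | 1 | 1 | 1 | 1
  R[2]: 0 | 0 | 1 | 1 | 1 | 1 | 2
  R[3]: 0 | 1 | 2 | 2 | 2 | 2 | 3
  R[4]: 0 | 1 | 2 | 3 | 3 | 3 | 4
  R[5]: 0 | 1 | 2 | 3 | 3 | 4 | 5
  R[6]: 0 | 1 | 2 | 3 | 4 | 5 | 6
  R[7]: 1 | 2 | 3 | 4 | 5 | 6 | 7

reading off 1-entries of Δ²R: w = (3, 7, 2, 4, 6, 5, 1).

D(w) has 12 cells with 4 SE-corners; essential set:

[(2, 2, 0), (2, 6, 1), (5, 5, 3), (6, 1, 0)]


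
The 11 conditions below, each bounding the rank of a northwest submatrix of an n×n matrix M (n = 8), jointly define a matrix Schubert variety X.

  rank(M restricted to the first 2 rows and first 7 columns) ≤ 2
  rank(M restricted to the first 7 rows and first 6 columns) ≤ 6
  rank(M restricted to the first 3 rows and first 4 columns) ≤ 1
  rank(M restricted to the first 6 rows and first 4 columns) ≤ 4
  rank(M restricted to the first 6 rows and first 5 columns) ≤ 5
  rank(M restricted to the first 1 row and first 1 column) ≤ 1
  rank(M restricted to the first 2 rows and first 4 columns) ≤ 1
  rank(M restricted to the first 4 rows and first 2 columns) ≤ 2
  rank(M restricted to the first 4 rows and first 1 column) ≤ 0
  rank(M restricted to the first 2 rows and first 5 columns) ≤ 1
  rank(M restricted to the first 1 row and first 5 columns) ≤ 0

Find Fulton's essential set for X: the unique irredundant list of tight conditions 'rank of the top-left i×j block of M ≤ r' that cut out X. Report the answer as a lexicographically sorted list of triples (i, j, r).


The tightest implied rank at each (i,j), from the 11 conditions:

  0 0 0 0 0 1 1 1
  0 1 1 1 1 2 2 2
  0 1 1 1 2 3 3 3
  0 1 2 2 3 4 4 4
  1 2 3 3 4 5 5 5
  1 2 3 4 5 6 6 6
  1 2 3 4 5 6 7 7
  1 2 3 4 5 6 7 8

the unique w with this rank table is (6, 2, 5, 3, 1, 4, 7, 8).

Rothe diagram D(w) (10 cells), 3 SE-corners (essential conditions):

[(1, 5, 0), (3, 4, 1), (4, 1, 0)]


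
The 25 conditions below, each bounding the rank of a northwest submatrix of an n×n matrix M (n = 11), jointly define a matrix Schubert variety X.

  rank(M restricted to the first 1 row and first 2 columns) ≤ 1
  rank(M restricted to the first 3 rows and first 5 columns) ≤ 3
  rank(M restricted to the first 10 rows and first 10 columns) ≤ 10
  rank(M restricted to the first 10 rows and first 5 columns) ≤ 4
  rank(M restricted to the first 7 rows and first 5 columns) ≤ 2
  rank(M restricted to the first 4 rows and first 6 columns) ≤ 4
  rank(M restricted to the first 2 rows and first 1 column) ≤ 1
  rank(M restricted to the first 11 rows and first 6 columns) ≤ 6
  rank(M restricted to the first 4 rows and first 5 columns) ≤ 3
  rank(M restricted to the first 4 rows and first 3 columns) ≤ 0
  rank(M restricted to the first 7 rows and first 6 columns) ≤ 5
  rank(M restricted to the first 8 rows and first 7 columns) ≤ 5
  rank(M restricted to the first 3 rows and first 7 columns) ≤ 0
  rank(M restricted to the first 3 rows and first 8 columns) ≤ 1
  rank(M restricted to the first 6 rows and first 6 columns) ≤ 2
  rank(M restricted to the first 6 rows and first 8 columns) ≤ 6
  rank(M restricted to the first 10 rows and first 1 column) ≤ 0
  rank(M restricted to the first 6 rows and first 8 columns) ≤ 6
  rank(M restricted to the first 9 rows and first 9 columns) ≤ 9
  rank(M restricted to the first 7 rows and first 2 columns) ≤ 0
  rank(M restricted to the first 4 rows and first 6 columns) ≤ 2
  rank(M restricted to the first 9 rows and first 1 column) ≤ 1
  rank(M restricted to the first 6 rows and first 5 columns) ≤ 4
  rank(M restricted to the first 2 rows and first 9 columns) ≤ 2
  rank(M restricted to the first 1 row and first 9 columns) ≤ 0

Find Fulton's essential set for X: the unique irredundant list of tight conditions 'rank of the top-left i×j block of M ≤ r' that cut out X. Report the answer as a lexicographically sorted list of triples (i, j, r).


Recovering R(i,j) via the rank-extension bound from the 25 conditions:

  R[1]: 0 | 0 | 0 | 0 | 0 | 0 | 0 | 0 | 0 | 1 | 1
  R[2]: 0 | 0 | 0 | 0 | 0 | 0 | 0 | 1 | 1 | 2 | 2
  R[3]: 0 | 0 | 0 | 0 | 0 | 0 | 0 | 1 | 2 | 3 | 3
  R[4]: 0 | 0 | 0 | 1 | 1 | 1 | 1 | 2 | 3 | 4 | 4
  R[5]: 0 | 0 | 1 | 2 | 2 | 2 | 2 | 3 | 4 | 5 | 5
  R[6]: 0 | 0 | 1 | 2 | 2 | 2 | 3 | 4 | 5 | 6 | 6
  R[7]: 0 | 0 | 1 | 2 | 2 | 3 | 4 | 5 | 6 | 7 | 7
  R[8]: 0 | 1 | 2 | 3 | 3 | 4 | 5 | 6 | 7 | 8 | 8
  R[9]: 0 | 1 | 2 | 3 | 4 | 5 | 6 | 7 | 8 | 9 | 9
  R[10]: 0 | 1 | 2 | 3 | 4 | 5 | 6 | 7 | 8 | 9 | 10
  R[11]: 1 | 2 | 3 | 4 | 5 | 6 | 7 | 8 | 9 | 10 | 11

hence w(1..11) = (10, 8, 9, 4, 3, 7, 6, 2, 5, 11, 1).

|D(w)|=38, |Ess(w)|=7:

[(1, 9, 0), (3, 7, 0), (4, 3, 0), (6, 6, 2), (7, 2, 0), (7, 5, 2), (10, 1, 0)]


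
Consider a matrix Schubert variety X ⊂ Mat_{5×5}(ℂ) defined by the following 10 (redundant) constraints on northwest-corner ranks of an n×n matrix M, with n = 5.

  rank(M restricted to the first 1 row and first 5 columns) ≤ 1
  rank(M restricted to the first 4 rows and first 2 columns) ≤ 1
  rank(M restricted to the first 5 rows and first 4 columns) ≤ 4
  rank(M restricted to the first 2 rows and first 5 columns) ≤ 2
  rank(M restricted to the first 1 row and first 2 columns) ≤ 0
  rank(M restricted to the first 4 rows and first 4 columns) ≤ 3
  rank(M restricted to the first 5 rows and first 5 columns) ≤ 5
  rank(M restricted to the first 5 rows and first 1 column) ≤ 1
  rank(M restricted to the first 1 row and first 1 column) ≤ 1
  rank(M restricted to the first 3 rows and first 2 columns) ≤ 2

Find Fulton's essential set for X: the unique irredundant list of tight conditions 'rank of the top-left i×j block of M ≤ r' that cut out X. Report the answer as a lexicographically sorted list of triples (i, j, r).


The tightest implied rank at each (i,j), from the 10 conditions:

  0 | 0 | 1 | 1 | 1
  1 | 1 | 2 | 2 | 2
  1 | 1 | 2 | 3 | 3
  1 | 1 | 2 | 3 | 4
  1 | 2 | 3 | 4 | 5

so w = (3, 1, 4, 5, 2).

D(w) has 4 cells with 2 SE-corners; essential set:

[(1, 2, 0), (4, 2, 1)]


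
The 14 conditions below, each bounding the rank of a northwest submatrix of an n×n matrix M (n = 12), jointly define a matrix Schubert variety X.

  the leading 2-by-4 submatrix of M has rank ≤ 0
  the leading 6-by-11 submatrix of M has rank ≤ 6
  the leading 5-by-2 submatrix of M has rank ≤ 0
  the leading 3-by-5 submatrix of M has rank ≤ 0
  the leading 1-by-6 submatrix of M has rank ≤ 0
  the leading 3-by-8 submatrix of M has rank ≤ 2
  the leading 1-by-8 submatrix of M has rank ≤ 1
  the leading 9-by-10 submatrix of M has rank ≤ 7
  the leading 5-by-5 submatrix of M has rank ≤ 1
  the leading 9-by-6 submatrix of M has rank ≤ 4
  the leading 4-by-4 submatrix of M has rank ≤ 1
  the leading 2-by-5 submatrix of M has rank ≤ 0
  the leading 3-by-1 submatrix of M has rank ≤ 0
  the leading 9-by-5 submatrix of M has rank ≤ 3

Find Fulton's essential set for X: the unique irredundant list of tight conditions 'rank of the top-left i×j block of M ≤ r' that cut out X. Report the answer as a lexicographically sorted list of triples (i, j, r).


Recovering R(i,j) via the rank-extension bound from the 14 conditions:

  i=1: 0, 0, 0, 0, 0, 0, 1, 1, 1, 1, 1, 1
  i=2: 0, 0, 0, 0, 0, 1, 2, 2, 2, 2, 2, 2
  i=3: 0, 0, 0, 0, 0, 1, 2, 2, 3, 3, 3, 3
  i=4: 0, 0, 1, 1, 1, 2, 3, 3, 4, 4, 4, 4
  i=5: 0, 0, 1, 1, 1, 2, 3, 4, 5, 5, 5, 5
  i=6: 1, 1, 2, 2, 2, 3, 4, 5, 6, 6, 6, 6
  i=7: 1, 2, 3, 3, 3, 4, 5, 6, 7, 7, 7, 7
  i=8: 1, 2, 3, 3, 3, 4, 5, 6, 7, 7, 8, 8
  i=9: 1, 2, 3, 3, 3, 4, 5, 6, 7, 7, 8, 9
  i=10: 1, 2, 3, 4, 4, 5, 6, 7, 8, 8, 9, 10
  i=11: 1, 2, 3, 4, 5, 6, 7, 8, 9, 9, 10, 11
  i=12: 1, 2, 3, 4, 5, 6, 7, 8, 9, 10, 11, 12

second differences of R give the permutation w = (7, 6, 9, 3, 8, 1, 2, 11, 12, 4, 5, 10).

Rothe diagram D(w) (29 cells), 7 SE-corners (essential conditions):

[(1, 6, 0), (3, 5, 0), (3, 8, 2), (5, 2, 0), (5, 5, 1), (9, 5, 3), (9, 10, 7)]


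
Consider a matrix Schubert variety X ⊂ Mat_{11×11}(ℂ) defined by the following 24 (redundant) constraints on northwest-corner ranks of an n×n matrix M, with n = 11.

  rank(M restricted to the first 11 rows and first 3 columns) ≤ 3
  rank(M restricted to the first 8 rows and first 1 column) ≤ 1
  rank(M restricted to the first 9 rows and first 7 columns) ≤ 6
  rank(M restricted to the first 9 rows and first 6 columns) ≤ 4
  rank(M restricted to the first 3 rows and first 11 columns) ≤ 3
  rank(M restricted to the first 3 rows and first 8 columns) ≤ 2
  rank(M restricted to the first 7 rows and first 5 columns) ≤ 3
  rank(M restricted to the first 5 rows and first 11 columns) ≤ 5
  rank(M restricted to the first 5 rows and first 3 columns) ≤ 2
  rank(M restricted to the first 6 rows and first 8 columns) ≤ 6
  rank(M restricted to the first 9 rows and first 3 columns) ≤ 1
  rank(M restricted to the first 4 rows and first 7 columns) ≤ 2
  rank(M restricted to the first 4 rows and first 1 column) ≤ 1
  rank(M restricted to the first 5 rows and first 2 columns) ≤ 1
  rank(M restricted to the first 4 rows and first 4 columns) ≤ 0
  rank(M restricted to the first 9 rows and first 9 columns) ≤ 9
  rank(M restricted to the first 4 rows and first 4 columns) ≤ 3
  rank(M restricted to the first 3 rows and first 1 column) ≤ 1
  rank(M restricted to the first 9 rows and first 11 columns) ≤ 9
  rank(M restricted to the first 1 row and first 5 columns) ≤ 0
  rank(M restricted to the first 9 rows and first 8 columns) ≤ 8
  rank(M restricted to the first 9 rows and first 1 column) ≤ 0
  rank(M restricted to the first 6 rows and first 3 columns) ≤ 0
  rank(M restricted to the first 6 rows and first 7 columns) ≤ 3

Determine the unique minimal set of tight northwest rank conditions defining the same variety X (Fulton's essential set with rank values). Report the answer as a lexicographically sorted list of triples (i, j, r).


Recovering R(i,j) via the rank-extension bound from the 24 conditions:

  i=1: 0 | 0 | 0 | 0 | 0 | 1 | 1 | 1 | 1 | 1 | 1
  i=2: 0 | 0 | 0 | 0 | 1 | 2 | 2 | 2 | 2 | 2 | 2
  i=3: 0 | 0 | 0 | 0 | 1 | 2 | 2 | 2 | 3 | 3 | 3
  i=4: 0 | 0 | 0 | 0 | 1 | 2 | 2 | 3 | 4 | 4 | 4
  i=5: 0 | 0 | 0 | 1 | 2 | 3 | 3 | 4 | 5 | 5 | 5
  i=6: 0 | 0 | 0 | 1 | 2 | 3 | 3 | 4 | 5 | 6 | 6
  i=7: 0 | 1 | 1 | 2 | 3 | 4 | 4 | 5 | 6 | 7 | 7
  i=8: 0 | 1 | 1 | 2 | 3 | 4 | 5 | 6 | 7 | 8 | 8
  i=9: 0 | 1 | 1 | 2 | 3 | 4 | 5 | 6 | 7 | 8 | 9
  i=10: 1 | 2 | 2 | 3 | 4 | 5 | 6 | 7 | 8 | 9 | 10
  i=11: 1 | 2 | 3 | 4 | 5 | 6 | 7 | 8 | 9 | 10 | 11

so w = (6, 5, 9, 8, 4, 10, 2, 7, 11, 1, 3).

Rothe diagram D(w) (32 cells), 8 SE-corners (essential conditions):

[(1, 5, 0), (3, 8, 2), (4, 4, 0), (4, 7, 2), (6, 3, 0), (6, 7, 3), (9, 1, 0), (9, 3, 1)]


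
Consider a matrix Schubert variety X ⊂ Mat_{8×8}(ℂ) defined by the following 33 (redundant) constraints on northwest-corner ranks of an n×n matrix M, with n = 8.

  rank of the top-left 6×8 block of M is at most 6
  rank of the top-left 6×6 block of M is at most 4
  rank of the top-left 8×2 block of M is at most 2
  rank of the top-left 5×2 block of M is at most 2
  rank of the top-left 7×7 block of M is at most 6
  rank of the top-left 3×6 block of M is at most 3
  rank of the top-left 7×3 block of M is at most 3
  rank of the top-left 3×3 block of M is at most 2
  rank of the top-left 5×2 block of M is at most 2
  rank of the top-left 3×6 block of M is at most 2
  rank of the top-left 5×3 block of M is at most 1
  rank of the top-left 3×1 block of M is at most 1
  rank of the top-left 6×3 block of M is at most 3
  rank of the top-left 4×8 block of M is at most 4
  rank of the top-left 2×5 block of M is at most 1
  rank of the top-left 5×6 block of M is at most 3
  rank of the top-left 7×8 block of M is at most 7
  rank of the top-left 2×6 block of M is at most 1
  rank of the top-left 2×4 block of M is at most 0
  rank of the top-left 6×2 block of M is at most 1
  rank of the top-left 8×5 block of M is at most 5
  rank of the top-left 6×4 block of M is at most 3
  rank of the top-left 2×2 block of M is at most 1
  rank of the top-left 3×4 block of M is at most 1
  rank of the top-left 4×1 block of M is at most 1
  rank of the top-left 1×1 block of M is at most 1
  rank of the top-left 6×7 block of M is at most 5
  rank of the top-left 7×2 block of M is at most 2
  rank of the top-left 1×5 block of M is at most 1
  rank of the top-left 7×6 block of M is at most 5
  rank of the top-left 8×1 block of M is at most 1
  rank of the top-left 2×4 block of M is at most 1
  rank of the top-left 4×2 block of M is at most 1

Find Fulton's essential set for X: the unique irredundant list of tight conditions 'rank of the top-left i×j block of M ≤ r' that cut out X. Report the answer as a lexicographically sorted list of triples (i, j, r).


Reconstructing r_w from the 33 given conditions:

  0 | 0 | 0 | 0 | 1 | 1 | 1 | 1
  0 | 0 | 0 | 0 | 1 | 1 | 2 | 2
  1 | 1 | 1 | 1 | 2 | 2 | 3 | 3
  1 | 1 | 1 | 2 | 3 | 3 | 4 | 4
  1 | 1 | 1 | 2 | 3 | 3 | 4 | 5
  1 | 1 | 2 | 3 | 4 | 4 | 5 | 6
  1 | 2 | 3 | 4 | 5 | 5 | 6 | 7
  1 | 2 | 3 | 4 | 5 | 6 | 7 | 8

so w = (5, 7, 1, 4, 8, 3, 2, 6).

Fulton essential set (5 of the 15 Rothe cells):

[(2, 4, 0), (2, 6, 1), (5, 3, 1), (5, 6, 3), (6, 2, 1)]


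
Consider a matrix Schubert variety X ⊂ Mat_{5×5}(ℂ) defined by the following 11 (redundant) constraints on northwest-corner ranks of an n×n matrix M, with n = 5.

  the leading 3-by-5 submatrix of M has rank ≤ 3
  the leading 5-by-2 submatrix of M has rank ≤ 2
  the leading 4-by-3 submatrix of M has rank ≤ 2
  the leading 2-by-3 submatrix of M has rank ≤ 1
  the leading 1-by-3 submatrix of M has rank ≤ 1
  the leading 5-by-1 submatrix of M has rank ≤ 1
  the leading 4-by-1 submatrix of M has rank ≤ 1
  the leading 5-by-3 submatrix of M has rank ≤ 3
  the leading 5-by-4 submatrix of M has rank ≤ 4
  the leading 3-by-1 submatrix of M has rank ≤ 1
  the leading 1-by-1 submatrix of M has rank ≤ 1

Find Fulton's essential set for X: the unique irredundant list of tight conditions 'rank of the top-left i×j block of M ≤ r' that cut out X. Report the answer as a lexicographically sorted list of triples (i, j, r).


Computing R[i][j] = min implied NW-rank bound (n=5, 11 conditions):

  i=1: 1 | 1 | 1 | 1 | 1
  i=2: 1 | 1 | 1 | 2 | 2
  i=3: 1 | 2 | 2 | 3 | 3
  i=4: 1 | 2 | 2 | 3 | 4
  i=5: 1 | 2 | 3 | 4 | 5

second differences of R give the permutation w = (1, 4, 2, 5, 3).

2 SE-corners of the 3-cell Rothe diagram give Ess(w):

[(2, 3, 1), (4, 3, 2)]


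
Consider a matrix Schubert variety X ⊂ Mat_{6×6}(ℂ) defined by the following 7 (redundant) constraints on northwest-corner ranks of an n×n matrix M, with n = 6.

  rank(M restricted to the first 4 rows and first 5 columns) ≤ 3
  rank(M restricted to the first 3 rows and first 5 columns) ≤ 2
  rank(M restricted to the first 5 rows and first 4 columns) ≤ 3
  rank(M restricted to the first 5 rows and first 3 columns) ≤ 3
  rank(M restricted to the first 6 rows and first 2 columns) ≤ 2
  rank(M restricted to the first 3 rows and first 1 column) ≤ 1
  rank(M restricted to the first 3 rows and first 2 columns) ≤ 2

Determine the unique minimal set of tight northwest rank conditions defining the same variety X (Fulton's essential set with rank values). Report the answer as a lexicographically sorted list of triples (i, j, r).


Computing R[i][j] = min implied NW-rank bound (n=6, 7 conditions):

  1 1 1 1 1 1
  1 2 2 2 2 2
  1 2 2 2 2 3
  1 2 3 3 3 4
  1 2 3 3 4 5
  1 2 3 4 5 6

second differences of R give the permutation w = (1, 2, 6, 3, 5, 4).

D(w) has 4 cells with 2 SE-corners; essential set:

[(3, 5, 2), (5, 4, 3)]


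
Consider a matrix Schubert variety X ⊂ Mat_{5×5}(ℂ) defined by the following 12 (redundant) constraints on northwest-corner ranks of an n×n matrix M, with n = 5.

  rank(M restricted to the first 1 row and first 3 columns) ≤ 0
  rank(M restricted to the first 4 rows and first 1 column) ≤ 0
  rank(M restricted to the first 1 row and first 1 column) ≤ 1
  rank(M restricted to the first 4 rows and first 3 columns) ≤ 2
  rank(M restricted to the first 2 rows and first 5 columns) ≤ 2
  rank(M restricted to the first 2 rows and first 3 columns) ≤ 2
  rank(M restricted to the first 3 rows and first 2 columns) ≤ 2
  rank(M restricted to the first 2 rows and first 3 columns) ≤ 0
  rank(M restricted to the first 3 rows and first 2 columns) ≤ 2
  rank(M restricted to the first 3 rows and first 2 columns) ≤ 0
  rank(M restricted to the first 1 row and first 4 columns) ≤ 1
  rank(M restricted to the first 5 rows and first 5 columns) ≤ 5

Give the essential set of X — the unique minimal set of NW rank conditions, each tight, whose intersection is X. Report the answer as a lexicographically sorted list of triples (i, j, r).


Reconstructing r_w from the 12 given conditions:

  row 1: 0, 0, 0, 1, 1
  row 2: 0, 0, 0, 1, 2
  row 3: 0, 0, 1, 2, 3
  row 4: 0, 1, 2, 3, 4
  row 5: 1, 2, 3, 4, 5

second differences of R give the permutation w = (4, 5, 3, 2, 1).

D(w) has 9 cells with 3 SE-corners; essential set:

[(2, 3, 0), (3, 2, 0), (4, 1, 0)]


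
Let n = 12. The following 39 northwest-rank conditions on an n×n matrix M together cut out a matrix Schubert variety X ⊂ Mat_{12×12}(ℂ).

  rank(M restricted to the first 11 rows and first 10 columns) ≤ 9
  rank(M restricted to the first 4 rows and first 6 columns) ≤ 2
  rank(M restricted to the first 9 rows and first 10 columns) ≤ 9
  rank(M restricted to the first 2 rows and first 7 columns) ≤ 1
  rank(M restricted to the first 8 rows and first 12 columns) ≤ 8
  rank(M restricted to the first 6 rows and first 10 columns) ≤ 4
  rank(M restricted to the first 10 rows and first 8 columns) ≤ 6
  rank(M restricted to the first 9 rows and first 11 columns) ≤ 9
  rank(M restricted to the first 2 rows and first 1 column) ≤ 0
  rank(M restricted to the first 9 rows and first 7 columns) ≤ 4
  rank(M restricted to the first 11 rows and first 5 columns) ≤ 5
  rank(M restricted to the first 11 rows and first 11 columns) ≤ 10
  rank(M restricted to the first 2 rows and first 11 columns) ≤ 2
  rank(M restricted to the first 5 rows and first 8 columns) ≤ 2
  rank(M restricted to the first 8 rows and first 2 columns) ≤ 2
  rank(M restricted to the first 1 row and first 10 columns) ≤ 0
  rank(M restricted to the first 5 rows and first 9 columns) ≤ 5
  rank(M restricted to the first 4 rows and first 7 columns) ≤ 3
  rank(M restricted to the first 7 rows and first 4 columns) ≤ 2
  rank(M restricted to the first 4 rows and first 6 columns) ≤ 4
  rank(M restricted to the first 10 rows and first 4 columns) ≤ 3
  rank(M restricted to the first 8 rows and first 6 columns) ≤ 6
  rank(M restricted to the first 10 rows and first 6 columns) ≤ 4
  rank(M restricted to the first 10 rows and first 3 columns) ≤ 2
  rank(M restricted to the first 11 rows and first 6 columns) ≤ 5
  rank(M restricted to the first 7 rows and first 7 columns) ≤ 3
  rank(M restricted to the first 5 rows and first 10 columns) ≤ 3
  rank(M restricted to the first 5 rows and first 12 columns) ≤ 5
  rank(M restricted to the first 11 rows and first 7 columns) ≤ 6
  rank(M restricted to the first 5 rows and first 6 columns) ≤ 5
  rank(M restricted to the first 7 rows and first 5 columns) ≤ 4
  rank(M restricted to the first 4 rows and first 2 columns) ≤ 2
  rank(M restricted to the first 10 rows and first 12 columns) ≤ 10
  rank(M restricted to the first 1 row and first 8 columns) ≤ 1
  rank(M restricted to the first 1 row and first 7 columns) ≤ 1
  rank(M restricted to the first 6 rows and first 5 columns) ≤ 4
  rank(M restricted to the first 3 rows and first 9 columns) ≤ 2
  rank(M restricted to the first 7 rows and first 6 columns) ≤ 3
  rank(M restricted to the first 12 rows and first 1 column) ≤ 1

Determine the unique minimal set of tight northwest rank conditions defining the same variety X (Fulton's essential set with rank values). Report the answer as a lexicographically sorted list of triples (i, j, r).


Recovering R(i,j) via the rank-extension bound from the 39 conditions:

  i=1: 0 | 0 | 0 | 0 | 0 | 0 | 0 | 0 | 0 | 0 | 1 | 1
  i=2: 0 | 1 | 1 | 1 | 1 | 1 | 1 | 1 | 1 | 1 | 2 | 2
  i=3: 1 | 2 | 2 | 2 | 2 | 2 | 2 | 2 | 2 | 2 | 3 | 3
  i=4: 1 | 2 | 2 | 2 | 2 | 2 | 2 | 2 | 3 | 3 | 4 | 4
  i=5: 1 | 2 | 2 | 2 | 2 | 2 | 2 | 2 | 3 | 3 | 4 | 5
  i=6: 1 | 2 | 2 | 2 | 3 | 3 | 3 | 3 | 4 | 4 | 5 | 6
  i=7: 1 | 2 | 2 | 2 | 3 | 3 | 3 | 4 | 5 | 5 | 6 | 7
  i=8: 1 | 2 | 2 | 3 | 4 | 4 | 4 | 5 | 6 | 6 | 7 | 8
  i=9: 1 | 2 | 2 | 3 | 4 | 4 | 4 | 5 | 6 | 7 | 8 | 9
  i=10: 1 | 2 | 2 | 3 | 4 | 4 | 5 | 6 | 7 | 8 | 9 | 10
  i=11: 1 | 2 | 3 | 4 | 5 | 5 | 6 | 7 | 8 | 9 | 10 | 11
  i=12: 1 | 2 | 3 | 4 | 5 | 6 | 7 | 8 | 9 | 10 | 11 | 12

giving w = (11, 2, 1, 9, 12, 5, 8, 4, 10, 7, 3, 6) via Δ²R.

|D(w)|=36, |Ess(w)|=9:

[(1, 10, 0), (2, 1, 0), (5, 8, 2), (5, 10, 3), (7, 4, 2), (7, 7, 3), (9, 7, 4), (10, 3, 2), (10, 6, 4)]


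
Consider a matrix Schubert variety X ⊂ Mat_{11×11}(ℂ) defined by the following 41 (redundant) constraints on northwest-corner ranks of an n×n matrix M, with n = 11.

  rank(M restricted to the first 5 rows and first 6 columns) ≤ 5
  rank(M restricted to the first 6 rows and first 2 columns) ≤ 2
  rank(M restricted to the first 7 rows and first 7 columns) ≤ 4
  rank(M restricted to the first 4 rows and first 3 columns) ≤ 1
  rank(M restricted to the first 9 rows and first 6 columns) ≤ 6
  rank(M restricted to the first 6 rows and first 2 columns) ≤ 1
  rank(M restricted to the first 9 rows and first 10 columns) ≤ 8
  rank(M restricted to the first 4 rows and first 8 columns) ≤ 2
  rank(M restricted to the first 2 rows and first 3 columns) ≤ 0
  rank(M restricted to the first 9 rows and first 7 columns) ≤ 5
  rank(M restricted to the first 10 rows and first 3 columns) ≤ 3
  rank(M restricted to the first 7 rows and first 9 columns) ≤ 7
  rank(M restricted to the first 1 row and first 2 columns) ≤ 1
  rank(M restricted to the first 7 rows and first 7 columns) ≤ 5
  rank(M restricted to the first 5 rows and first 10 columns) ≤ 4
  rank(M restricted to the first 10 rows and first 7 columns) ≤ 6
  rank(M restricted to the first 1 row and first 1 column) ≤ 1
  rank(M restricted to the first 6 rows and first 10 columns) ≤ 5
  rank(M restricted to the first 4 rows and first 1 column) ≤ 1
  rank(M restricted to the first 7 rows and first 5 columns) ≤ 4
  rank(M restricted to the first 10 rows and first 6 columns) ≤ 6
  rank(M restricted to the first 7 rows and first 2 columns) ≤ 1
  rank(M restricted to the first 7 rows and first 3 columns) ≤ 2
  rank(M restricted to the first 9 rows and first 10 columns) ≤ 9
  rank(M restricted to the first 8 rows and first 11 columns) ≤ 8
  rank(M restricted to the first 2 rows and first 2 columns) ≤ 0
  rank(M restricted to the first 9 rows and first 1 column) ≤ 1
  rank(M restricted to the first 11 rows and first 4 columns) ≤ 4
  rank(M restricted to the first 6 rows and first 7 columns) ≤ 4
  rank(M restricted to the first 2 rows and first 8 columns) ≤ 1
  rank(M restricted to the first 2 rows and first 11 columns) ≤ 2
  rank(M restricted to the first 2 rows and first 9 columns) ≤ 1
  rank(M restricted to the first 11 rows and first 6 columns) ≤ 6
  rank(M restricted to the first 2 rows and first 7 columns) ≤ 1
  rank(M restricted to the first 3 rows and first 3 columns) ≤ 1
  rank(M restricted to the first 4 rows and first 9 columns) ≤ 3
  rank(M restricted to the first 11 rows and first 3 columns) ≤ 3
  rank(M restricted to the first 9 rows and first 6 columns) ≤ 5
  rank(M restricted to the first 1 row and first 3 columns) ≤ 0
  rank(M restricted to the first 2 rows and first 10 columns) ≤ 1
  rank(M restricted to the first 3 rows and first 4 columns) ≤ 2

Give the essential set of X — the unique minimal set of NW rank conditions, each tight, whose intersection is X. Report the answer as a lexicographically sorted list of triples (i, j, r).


Computing R[i][j] = min implied NW-rank bound (n=11, 41 conditions):

  i=1: 0 0 0 1 1 1 1 1 1 1 1
  i=2: 0 0 0 1 1 1 1 1 1 1 2
  i=3: 1 1 1 2 2 2 2 2 2 2 3
  i=4: 1 1 1 2 2 2 2 2 3 3 4
  i=5: 1 1 2 3 3 3 3 3 4 4 5
  i=6: 1 1 2 3 4 4 4 4 5 5 6
  i=7: 1 1 2 3 4 4 4 5 6 6 7
  i=8: 1 2 3 4 5 5 5 6 7 7 8
  i=9: 1 2 3 4 5 5 5 6 7 8 9
  i=10: 1 2 3 4 5 6 6 7 8 9 10
  i=11: 1 2 3 4 5 6 7 8 9 10 11

the unique w with this rank table is (4, 11, 1, 9, 3, 5, 8, 2, 10, 6, 7).

ℓ(w)=25; the 7 essential cells (i,j,r):

[(2, 3, 0), (2, 10, 1), (4, 3, 1), (4, 8, 2), (7, 2, 1), (7, 7, 4), (9, 7, 5)]


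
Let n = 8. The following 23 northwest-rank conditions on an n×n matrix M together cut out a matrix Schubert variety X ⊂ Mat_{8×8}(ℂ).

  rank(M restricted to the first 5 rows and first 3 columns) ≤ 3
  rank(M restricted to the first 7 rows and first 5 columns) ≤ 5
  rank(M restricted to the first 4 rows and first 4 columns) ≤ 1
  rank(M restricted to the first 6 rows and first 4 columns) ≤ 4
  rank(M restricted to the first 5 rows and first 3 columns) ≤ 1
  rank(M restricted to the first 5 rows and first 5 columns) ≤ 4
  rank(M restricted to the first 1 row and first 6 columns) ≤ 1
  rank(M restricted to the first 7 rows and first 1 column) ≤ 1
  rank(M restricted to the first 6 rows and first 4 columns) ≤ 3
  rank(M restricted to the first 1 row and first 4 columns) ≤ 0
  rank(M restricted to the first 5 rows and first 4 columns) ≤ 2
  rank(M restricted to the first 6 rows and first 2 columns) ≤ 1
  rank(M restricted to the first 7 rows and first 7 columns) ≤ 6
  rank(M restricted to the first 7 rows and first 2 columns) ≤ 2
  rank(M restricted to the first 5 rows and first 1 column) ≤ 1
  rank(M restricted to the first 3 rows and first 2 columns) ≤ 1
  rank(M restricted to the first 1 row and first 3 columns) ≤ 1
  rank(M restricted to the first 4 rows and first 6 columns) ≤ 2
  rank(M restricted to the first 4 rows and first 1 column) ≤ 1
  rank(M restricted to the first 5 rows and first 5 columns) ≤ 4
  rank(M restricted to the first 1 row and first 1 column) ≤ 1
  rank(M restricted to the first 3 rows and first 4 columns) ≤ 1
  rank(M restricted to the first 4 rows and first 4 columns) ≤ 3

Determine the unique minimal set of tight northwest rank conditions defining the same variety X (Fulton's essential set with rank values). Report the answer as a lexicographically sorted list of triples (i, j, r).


Recovering R(i,j) via the rank-extension bound from the 23 conditions:

  i=1: 0  0  0  0  1  1  1  1
  i=2: 1  1  1  1  2  2  2  2
  i=3: 1  1  1  1  2  2  3  3
  i=4: 1  1  1  1  2  2  3  4
  i=5: 1  1  1  2  3  3  4  5
  i=6: 1  1  2  3  4  4  5  6
  i=7: 1  2  3  4  5  5  6  7
  i=8: 1  2  3  4  5  6  7  8

reading off 1-entries of Δ²R: w = (5, 1, 7, 8, 4, 3, 2, 6).

Fulton essential set (5 of the 15 Rothe cells):

[(1, 4, 0), (4, 4, 1), (4, 6, 2), (5, 3, 1), (6, 2, 1)]
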